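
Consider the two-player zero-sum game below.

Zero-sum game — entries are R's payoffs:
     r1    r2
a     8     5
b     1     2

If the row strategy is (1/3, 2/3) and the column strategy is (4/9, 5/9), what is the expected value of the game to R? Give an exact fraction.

85/27

Against (4/9, 5/9), each row's expected payoff is a: 19/3; b: 14/9.
Taking the (1/3, 2/3)-weighted average: (1/3)·(19/3) + (2/3)·(14/9) = 85/27.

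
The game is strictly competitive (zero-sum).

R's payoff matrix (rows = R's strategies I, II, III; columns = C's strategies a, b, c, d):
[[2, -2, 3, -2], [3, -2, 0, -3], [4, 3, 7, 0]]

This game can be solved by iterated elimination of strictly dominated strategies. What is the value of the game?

0

Column a is strictly dominated by b for C (-2<2, -2<3, 3<4); eliminate a.
Column c is strictly dominated by b for C (-2<3, -2<0, 3<7); eliminate c.
Row I is strictly dominated by row III (3>-2, 0>-2); eliminate I.
Row II is strictly dominated by row III (3>-2, 0>-3); eliminate II.
Column b is strictly dominated by d for C (0<3); eliminate b.
Only (III, d) remains, with payoff 0.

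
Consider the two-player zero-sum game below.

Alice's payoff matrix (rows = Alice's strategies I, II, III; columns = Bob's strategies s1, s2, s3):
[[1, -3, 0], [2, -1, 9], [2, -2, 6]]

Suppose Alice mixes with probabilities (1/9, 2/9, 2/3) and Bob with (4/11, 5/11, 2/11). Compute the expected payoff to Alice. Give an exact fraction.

Against (4/11, 5/11, 2/11), each row's expected payoff is I: -1; II: 21/11; III: 10/11.
Taking the (1/9, 2/9, 2/3)-weighted average: (1/9)·(-1) + (2/9)·(21/11) + (2/3)·(10/11) = 91/99.

91/99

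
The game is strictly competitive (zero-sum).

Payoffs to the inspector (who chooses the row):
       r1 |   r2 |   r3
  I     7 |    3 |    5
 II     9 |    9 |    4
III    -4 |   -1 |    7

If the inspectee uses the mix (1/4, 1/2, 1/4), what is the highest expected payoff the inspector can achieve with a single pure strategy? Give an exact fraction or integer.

31/4

I: (7)·(1/4) + (3)·(1/2) + (5)·(1/4) = 9/2.
II: (9)·(1/4) + (9)·(1/2) + (4)·(1/4) = 31/4.
III: (-4)·(1/4) + (-1)·(1/2) + (7)·(1/4) = 1/4.
The best pure response is II with expected payoff 31/4.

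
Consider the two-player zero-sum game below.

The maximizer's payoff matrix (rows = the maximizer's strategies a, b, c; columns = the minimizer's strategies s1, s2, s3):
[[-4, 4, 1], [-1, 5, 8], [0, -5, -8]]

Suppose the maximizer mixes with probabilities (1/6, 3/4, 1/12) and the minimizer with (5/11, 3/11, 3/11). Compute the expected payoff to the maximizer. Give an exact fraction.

257/132

Against (5/11, 3/11, 3/11), each row's expected payoff is a: -5/11; b: 34/11; c: -39/11.
Taking the (1/6, 3/4, 1/12)-weighted average: (1/6)·(-5/11) + (3/4)·(34/11) + (1/12)·(-39/11) = 257/132.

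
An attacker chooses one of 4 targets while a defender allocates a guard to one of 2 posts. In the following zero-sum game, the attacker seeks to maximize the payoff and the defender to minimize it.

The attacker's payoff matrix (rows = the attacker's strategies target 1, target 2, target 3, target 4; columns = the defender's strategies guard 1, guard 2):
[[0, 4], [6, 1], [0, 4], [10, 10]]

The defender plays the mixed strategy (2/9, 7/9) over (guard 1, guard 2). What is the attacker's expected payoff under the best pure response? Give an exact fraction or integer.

target 1: (0)·(2/9) + (4)·(7/9) = 28/9.
target 2: (6)·(2/9) + (1)·(7/9) = 19/9.
target 3: (0)·(2/9) + (4)·(7/9) = 28/9.
target 4: (10)·(2/9) + (10)·(7/9) = 10.
The best pure response is target 4 with expected payoff 10.

10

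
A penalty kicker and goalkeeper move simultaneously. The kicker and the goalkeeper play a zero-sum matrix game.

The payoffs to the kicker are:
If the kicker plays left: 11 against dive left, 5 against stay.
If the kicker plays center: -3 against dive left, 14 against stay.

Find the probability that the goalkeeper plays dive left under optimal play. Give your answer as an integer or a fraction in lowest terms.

9/23

Row minima are 5 and -3, so the kicker's maximin is 5; column maxima are 11 and 14, so the goalkeeper's minimax is 11. These differ, so the equilibrium is in mixed strategies.
Let the goalkeeper play dive left with probability q. The kicker is indifferent when 11q + 5(1−q) = −3q + 14(1−q), giving q = 9/23.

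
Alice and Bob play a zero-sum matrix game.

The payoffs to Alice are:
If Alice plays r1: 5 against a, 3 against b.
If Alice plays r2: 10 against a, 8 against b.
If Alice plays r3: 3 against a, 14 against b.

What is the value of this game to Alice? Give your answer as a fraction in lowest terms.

116/13

Row r1 is strictly dominated by row r2, so Alice never plays it.
The remaining 2×2 game on (r2, r3) × (a, b) has no saddle point. Let Alice play r2 with probability p; indifference gives 10p + 3(1−p) = 8p + 14(1−p), so p = 11/13.
Similarly Bob's optimal q on a is 6/13, and the value is 10·(6/13) + (8)·(7/13) = 116/13.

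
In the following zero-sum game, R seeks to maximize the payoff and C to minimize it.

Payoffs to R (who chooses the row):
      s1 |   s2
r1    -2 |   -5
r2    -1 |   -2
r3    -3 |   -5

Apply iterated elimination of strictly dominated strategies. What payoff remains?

-2

Row r1 is strictly dominated by row r2 (-1>-2, -2>-5); eliminate r1.
Column s1 is strictly dominated by s2 for C (-2<-1, -5<-3); eliminate s1.
Row r3 is strictly dominated by row r2 (-2>-5); eliminate r3.
Only (r2, s2) remains, with payoff -2.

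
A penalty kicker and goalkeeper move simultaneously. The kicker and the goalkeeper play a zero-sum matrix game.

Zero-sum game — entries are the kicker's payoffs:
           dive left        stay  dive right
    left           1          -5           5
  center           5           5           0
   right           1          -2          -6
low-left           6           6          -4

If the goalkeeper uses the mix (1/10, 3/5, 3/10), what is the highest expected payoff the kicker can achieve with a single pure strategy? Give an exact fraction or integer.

left: (1)·(1/10) + (-5)·(3/5) + (5)·(3/10) = -7/5.
center: (5)·(1/10) + (5)·(3/5) + (0)·(3/10) = 7/2.
right: (1)·(1/10) + (-2)·(3/5) + (-6)·(3/10) = -29/10.
low-left: (6)·(1/10) + (6)·(3/5) + (-4)·(3/10) = 3.
The best pure response is center with expected payoff 7/2.

7/2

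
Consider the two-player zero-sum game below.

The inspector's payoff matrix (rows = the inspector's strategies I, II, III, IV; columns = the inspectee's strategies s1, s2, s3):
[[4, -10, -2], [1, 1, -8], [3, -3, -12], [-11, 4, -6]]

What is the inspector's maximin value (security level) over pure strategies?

-8

The worst-case payoff for each row is I: -10, II: -8, III: -12, IV: -11.
The best of these is -8.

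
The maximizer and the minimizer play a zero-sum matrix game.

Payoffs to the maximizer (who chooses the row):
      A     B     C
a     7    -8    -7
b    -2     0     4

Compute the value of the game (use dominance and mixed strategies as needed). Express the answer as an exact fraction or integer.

-16/17

Column C is strictly dominated by B for the minimizer (it gives the maximizer more in every row).
The remaining 2×2 game on (a, b) × (A, B) has no saddle point. Let the maximizer play a with probability p; indifference gives 7p − 2(1−p) = −8p, so p = 2/17.
Similarly the minimizer's optimal q on A is 8/17, and the value is 7·(8/17) + (-8)·(9/17) = -16/17.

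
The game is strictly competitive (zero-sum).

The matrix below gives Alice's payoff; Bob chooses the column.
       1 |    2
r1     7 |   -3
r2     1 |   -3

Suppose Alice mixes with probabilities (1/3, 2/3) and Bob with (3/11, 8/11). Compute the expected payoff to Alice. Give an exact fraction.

-15/11

Against (3/11, 8/11), each row's expected payoff is r1: -3/11; r2: -21/11.
Taking the (1/3, 2/3)-weighted average: (1/3)·(-3/11) + (2/3)·(-21/11) = -15/11.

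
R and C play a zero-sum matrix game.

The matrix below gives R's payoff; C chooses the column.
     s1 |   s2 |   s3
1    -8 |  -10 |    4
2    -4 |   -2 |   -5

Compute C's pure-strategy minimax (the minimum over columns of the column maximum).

-4

The worst case (largest entry) in each column is s1: -4, s2: -2, s3: 4.
The best (smallest) of these is -4.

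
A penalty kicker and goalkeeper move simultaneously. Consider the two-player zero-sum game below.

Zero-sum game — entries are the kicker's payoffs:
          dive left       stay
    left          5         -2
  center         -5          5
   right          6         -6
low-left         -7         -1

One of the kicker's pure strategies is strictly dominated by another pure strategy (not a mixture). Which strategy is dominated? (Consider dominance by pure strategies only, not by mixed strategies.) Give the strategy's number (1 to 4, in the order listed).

4

Compare low-left with center: -5 > -7, 5 > -1.
So center strictly dominates low-left for the kicker; low-left is strictly dominated.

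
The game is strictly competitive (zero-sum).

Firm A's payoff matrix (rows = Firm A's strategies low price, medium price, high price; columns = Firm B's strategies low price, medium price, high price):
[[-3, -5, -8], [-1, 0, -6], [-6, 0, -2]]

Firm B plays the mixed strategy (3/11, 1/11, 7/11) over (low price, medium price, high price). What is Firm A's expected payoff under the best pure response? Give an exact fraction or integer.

low price: (-3)·(3/11) + (-5)·(1/11) + (-8)·(7/11) = -70/11.
medium price: (-1)·(3/11) + (0)·(1/11) + (-6)·(7/11) = -45/11.
high price: (-6)·(3/11) + (0)·(1/11) + (-2)·(7/11) = -32/11.
The best pure response is high price with expected payoff -32/11.

-32/11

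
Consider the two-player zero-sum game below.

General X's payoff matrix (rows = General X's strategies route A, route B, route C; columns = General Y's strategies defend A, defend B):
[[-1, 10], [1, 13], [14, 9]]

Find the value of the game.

Row route A is strictly dominated by row route B, so General X never plays it.
The remaining 2×2 game on (route B, route C) × (defend A, defend B) has no saddle point. Let General X play route B with probability p; indifference gives p + 14(1−p) = 13p + 9(1−p), so p = 5/17.
Similarly General Y's optimal q on defend A is 4/17, and the value is 1·(4/17) + (13)·(13/17) = 173/17.

173/17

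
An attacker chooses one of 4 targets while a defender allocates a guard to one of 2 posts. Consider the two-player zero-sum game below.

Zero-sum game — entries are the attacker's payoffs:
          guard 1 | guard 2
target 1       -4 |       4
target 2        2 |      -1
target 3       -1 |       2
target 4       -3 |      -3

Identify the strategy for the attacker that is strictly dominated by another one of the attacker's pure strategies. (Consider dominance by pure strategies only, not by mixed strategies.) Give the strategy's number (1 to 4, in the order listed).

4

Compare target 4 with target 2: 2 > -3, -1 > -3.
So target 2 strictly dominates target 4 for the attacker; target 4 is strictly dominated.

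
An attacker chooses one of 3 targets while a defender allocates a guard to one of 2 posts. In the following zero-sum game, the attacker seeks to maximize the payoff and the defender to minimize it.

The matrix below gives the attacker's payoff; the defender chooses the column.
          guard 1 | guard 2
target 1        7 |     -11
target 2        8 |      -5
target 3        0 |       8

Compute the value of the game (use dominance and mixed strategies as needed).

64/21

Row target 1 is strictly dominated by row target 2, so the attacker never plays it.
The remaining 2×2 game on (target 2, target 3) × (guard 1, guard 2) has no saddle point. Let the attacker play target 2 with probability p; indifference gives 8p = −5p + 8(1−p), so p = 8/21.
Similarly the defender's optimal q on guard 1 is 13/21, and the value is 8·(13/21) + (-5)·(8/21) = 64/21.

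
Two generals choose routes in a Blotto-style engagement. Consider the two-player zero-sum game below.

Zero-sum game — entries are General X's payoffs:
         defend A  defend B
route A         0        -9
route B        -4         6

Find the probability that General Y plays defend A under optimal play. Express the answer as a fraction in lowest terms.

Row minima are -9 and -4, so General X's maximin is -4; column maxima are 0 and 6, so General Y's minimax is 0. These differ, so the equilibrium is in mixed strategies.
Let General Y play defend A with probability q. General X is indifferent when −9(1−q) = −4q + 6(1−q), giving q = 15/19.

15/19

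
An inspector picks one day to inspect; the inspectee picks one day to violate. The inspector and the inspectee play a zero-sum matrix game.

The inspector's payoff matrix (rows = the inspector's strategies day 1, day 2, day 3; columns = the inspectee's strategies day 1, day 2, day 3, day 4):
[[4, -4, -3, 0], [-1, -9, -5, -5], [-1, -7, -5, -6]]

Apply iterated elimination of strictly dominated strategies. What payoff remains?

Row day 3 is strictly dominated by row day 1 (4>-1, -4>-7, -3>-5, 0>-6); eliminate day 3.
Row day 2 is strictly dominated by row day 1 (4>-1, -4>-9, -3>-5, 0>-5); eliminate day 2.
Column day 3 is strictly dominated by day 2 for the inspectee (-4<-3); eliminate day 3.
Column day 4 is strictly dominated by day 2 for the inspectee (-4<0); eliminate day 4.
Column day 1 is strictly dominated by day 2 for the inspectee (-4<4); eliminate day 1.
Only (day 1, day 2) remains, with payoff -4.

-4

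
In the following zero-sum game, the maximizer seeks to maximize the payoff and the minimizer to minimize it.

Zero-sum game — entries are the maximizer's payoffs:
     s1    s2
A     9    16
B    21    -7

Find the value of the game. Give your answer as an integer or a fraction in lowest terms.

57/5

Row minima are 9 and -7, so the maximizer's maximin is 9; column maxima are 21 and 16, so the minimizer's minimax is 16. These differ, so the equilibrium is in mixed strategies.
Let the maximizer play A with probability p. The minimizer is indifferent when 9p + 21(1−p) = 16p − 7(1−p), giving p = 4/5.
Let the minimizer play s1 with probability q. The maximizer is indifferent when 9q + 16(1−q) = 21q − 7(1−q), giving q = 23/35.
The value is 9·(23/35) + (16)·(12/35) = 57/5.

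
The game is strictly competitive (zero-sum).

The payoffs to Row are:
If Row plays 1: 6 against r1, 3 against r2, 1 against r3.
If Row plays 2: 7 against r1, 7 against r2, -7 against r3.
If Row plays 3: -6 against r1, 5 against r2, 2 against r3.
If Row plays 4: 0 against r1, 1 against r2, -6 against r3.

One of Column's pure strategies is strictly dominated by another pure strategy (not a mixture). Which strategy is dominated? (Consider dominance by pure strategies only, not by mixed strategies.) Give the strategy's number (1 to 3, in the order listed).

Column prefers columns that give Row less. Compare r2 with r3: 1 < 3, -7 < 7, 2 < 5, -6 < 1.
So r3 strictly dominates r2 for Column; r2 is strictly dominated.

2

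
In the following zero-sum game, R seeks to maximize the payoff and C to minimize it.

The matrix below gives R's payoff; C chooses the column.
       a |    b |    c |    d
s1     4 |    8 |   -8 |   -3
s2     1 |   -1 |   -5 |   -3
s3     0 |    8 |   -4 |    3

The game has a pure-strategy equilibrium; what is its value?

Row minima: -8, -5, -4 → R's maximin is -4.
Column maxima: 4, 8, -4, 3 → C's minimax is -4.
They coincide at (s3, c), so the value is -4.

-4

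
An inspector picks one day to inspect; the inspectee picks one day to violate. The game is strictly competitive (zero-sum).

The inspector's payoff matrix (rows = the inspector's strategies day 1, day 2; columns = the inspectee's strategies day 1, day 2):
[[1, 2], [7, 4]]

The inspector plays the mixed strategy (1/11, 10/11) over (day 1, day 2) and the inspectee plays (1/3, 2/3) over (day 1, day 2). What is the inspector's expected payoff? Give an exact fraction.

Against (1/3, 2/3), each row's expected payoff is day 1: 5/3; day 2: 5.
Taking the (1/11, 10/11)-weighted average: (1/11)·(5/3) + (10/11)·(5) = 155/33.

155/33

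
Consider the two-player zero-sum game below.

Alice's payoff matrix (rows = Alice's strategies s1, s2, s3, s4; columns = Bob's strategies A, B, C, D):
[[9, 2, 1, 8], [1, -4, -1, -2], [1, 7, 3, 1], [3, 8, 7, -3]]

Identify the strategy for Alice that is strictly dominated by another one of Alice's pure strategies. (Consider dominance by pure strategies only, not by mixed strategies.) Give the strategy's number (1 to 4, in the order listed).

2

Compare s2 with s1: 9 > 1, 2 > -4, 1 > -1, 8 > -2.
So s1 strictly dominates s2 for Alice; s2 is strictly dominated.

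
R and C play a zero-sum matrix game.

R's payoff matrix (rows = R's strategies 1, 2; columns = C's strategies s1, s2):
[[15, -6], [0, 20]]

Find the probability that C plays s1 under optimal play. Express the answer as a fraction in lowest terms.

Row minima are -6 and 0, so R's maximin is 0; column maxima are 15 and 20, so C's minimax is 15. These differ, so the equilibrium is in mixed strategies.
Let C play s1 with probability q. R is indifferent when 15q − 6(1−q) = 20(1−q), giving q = 26/41.

26/41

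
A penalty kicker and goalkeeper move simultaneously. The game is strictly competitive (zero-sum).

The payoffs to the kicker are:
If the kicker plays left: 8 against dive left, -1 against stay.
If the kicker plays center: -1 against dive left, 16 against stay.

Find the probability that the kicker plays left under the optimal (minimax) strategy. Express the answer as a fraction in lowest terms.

Row minima are -1 and -1, so the kicker's maximin is -1; column maxima are 8 and 16, so the goalkeeper's minimax is 8. These differ, so the equilibrium is in mixed strategies.
Let the kicker play left with probability p. The goalkeeper is indifferent when 8p − (1−p) = −p + 16(1−p), giving p = 17/26.

17/26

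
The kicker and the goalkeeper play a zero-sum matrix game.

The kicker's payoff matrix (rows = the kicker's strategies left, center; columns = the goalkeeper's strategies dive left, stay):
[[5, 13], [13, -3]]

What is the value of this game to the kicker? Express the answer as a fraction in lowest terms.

23/3

Row minima are 5 and -3, so the kicker's maximin is 5; column maxima are 13 and 13, so the goalkeeper's minimax is 13. These differ, so the equilibrium is in mixed strategies.
Let the kicker play left with probability p. The goalkeeper is indifferent when 5p + 13(1−p) = 13p − 3(1−p), giving p = 2/3.
Let the goalkeeper play dive left with probability q. The kicker is indifferent when 5q + 13(1−q) = 13q − 3(1−q), giving q = 2/3.
The value is 5·(2/3) + (13)·(1/3) = 23/3.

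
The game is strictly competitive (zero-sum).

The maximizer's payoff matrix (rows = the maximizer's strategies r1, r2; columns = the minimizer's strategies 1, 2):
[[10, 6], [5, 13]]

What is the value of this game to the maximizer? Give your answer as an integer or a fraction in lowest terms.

25/3

Row minima are 6 and 5, so the maximizer's maximin is 6; column maxima are 10 and 13, so the minimizer's minimax is 10. These differ, so the equilibrium is in mixed strategies.
Let the maximizer play r1 with probability p. The minimizer is indifferent when 10p + 5(1−p) = 6p + 13(1−p), giving p = 2/3.
Let the minimizer play 1 with probability q. The maximizer is indifferent when 10q + 6(1−q) = 5q + 13(1−q), giving q = 7/12.
The value is 10·(7/12) + (6)·(5/12) = 25/3.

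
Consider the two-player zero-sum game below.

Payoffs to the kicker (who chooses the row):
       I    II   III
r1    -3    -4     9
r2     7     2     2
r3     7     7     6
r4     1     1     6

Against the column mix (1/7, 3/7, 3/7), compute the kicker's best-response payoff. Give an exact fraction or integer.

46/7

r1: (-3)·(1/7) + (-4)·(3/7) + (9)·(3/7) = 12/7.
r2: (7)·(1/7) + (2)·(3/7) + (2)·(3/7) = 19/7.
r3: (7)·(1/7) + (7)·(3/7) + (6)·(3/7) = 46/7.
r4: (1)·(1/7) + (1)·(3/7) + (6)·(3/7) = 22/7.
The best pure response is r3 with expected payoff 46/7.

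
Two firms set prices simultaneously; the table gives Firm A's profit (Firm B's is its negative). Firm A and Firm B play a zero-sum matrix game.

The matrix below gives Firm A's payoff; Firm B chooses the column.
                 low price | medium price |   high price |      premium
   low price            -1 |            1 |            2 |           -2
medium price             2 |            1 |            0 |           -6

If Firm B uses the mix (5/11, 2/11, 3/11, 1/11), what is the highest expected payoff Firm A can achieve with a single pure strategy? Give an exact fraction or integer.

low price: (-1)·(5/11) + (1)·(2/11) + (2)·(3/11) + (-2)·(1/11) = 1/11.
medium price: (2)·(5/11) + (1)·(2/11) + (0)·(3/11) + (-6)·(1/11) = 6/11.
The best pure response is medium price with expected payoff 6/11.

6/11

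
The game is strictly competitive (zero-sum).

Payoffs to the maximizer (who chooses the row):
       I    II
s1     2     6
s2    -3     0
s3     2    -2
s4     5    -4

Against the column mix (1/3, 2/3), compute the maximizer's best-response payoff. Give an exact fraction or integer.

s1: (2)·(1/3) + (6)·(2/3) = 14/3.
s2: (-3)·(1/3) + (0)·(2/3) = -1.
s3: (2)·(1/3) + (-2)·(2/3) = -2/3.
s4: (5)·(1/3) + (-4)·(2/3) = -1.
The best pure response is s1 with expected payoff 14/3.

14/3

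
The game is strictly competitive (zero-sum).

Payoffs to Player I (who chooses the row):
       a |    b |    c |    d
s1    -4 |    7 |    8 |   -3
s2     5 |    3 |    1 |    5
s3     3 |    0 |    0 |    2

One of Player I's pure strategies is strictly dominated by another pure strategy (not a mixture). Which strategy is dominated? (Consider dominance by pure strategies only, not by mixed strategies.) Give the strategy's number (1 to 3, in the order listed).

Compare s3 with s2: 5 > 3, 3 > 0, 1 > 0, 5 > 2.
So s2 strictly dominates s3 for Player I; s3 is strictly dominated.

3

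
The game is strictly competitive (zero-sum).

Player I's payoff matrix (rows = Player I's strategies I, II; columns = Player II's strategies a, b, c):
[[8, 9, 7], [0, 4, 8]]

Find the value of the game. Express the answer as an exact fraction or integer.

64/9

Column b is strictly dominated by a for Player II (it gives Player I more in every row).
The remaining 2×2 game on (I, II) × (a, c) has no saddle point. Let Player I play I with probability p; indifference gives 8p = 7p + 8(1−p), so p = 8/9.
Similarly Player II's optimal q on a is 1/9, and the value is 8·(1/9) + (7)·(8/9) = 64/9.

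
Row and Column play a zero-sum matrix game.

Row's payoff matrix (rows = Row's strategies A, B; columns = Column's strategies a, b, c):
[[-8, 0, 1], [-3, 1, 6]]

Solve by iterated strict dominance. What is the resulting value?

-3

Row A is strictly dominated by row B (-3>-8, 1>0, 6>1); eliminate A.
Column c is strictly dominated by a for Column (-3<6); eliminate c.
Column b is strictly dominated by a for Column (-3<1); eliminate b.
Only (B, a) remains, with payoff -3.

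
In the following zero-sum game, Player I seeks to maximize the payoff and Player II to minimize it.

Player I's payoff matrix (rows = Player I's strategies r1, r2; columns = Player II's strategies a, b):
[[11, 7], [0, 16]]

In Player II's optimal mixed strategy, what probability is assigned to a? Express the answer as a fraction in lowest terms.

Row minima are 7 and 0, so Player I's maximin is 7; column maxima are 11 and 16, so Player II's minimax is 11. These differ, so the equilibrium is in mixed strategies.
Let Player II play a with probability q. Player I is indifferent when 11q + 7(1−q) = 16(1−q), giving q = 9/20.

9/20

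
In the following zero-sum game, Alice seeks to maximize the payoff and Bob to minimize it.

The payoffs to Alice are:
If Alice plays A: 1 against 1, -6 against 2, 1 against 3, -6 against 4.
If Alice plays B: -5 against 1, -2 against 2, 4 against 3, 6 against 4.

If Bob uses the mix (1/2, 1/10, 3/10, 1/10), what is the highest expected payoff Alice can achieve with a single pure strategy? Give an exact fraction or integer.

-2/5

A: (1)·(1/2) + (-6)·(1/10) + (1)·(3/10) + (-6)·(1/10) = -2/5.
B: (-5)·(1/2) + (-2)·(1/10) + (4)·(3/10) + (6)·(1/10) = -9/10.
The best pure response is A with expected payoff -2/5.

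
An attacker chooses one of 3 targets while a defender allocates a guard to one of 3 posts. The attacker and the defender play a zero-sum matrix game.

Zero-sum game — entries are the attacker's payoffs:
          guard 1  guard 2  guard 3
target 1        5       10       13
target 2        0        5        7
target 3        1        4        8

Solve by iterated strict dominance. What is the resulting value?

Row target 3 is strictly dominated by row target 1 (5>1, 10>4, 13>8); eliminate target 3.
Column guard 3 is strictly dominated by guard 1 for the defender (5<13, 0<7); eliminate guard 3.
Row target 2 is strictly dominated by row target 1 (5>0, 10>5); eliminate target 2.
Column guard 2 is strictly dominated by guard 1 for the defender (5<10); eliminate guard 2.
Only (target 1, guard 1) remains, with payoff 5.

5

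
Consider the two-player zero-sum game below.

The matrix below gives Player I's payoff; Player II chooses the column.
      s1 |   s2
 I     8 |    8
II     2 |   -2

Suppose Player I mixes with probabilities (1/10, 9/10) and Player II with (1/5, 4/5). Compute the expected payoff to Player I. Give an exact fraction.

Against (1/5, 4/5), each row's expected payoff is I: 8; II: -6/5.
Taking the (1/10, 9/10)-weighted average: (1/10)·(8) + (9/10)·(-6/5) = -7/25.

-7/25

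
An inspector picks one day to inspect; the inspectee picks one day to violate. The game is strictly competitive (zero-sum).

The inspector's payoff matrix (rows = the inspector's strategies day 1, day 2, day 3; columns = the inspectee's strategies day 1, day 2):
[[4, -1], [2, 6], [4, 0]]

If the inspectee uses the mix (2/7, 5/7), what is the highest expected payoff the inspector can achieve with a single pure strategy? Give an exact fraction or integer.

34/7

day 1: (4)·(2/7) + (-1)·(5/7) = 3/7.
day 2: (2)·(2/7) + (6)·(5/7) = 34/7.
day 3: (4)·(2/7) + (0)·(5/7) = 8/7.
The best pure response is day 2 with expected payoff 34/7.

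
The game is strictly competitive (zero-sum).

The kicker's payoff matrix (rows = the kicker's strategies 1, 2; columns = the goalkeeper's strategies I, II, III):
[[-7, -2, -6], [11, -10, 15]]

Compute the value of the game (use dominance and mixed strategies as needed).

Column III is strictly dominated by I for the goalkeeper (it gives the kicker more in every row).
The remaining 2×2 game on (1, 2) × (I, II) has no saddle point. Let the kicker play 1 with probability p; indifference gives −7p + 11(1−p) = −2p − 10(1−p), so p = 21/26.
Similarly the goalkeeper's optimal q on I is 4/13, and the value is -7·(4/13) + (-2)·(9/13) = -46/13.

-46/13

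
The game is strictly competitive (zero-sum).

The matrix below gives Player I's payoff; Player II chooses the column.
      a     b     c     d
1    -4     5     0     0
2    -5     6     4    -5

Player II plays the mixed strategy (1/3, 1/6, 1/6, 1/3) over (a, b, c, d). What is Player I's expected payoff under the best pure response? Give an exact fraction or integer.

-1/2

1: (-4)·(1/3) + (5)·(1/6) + (0)·(1/6) + (0)·(1/3) = -1/2.
2: (-5)·(1/3) + (6)·(1/6) + (4)·(1/6) + (-5)·(1/3) = -5/3.
The best pure response is 1 with expected payoff -1/2.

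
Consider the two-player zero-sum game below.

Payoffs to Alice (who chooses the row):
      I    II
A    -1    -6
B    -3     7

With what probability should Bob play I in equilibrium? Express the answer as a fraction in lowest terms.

Row minima are -6 and -3, so Alice's maximin is -3; column maxima are -1 and 7, so Bob's minimax is -1. These differ, so the equilibrium is in mixed strategies.
Let Bob play I with probability q. Alice is indifferent when −q − 6(1−q) = −3q + 7(1−q), giving q = 13/15.

13/15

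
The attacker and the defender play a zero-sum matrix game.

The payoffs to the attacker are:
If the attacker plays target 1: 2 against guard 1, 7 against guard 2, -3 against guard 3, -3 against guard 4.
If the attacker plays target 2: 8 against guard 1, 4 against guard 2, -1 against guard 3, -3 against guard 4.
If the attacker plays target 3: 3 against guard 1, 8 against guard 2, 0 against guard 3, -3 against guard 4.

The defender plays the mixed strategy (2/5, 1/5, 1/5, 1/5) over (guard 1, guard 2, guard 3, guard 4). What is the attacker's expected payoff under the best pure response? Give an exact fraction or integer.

16/5

target 1: (2)·(2/5) + (7)·(1/5) + (-3)·(1/5) + (-3)·(1/5) = 1.
target 2: (8)·(2/5) + (4)·(1/5) + (-1)·(1/5) + (-3)·(1/5) = 16/5.
target 3: (3)·(2/5) + (8)·(1/5) + (0)·(1/5) + (-3)·(1/5) = 11/5.
The best pure response is target 2 with expected payoff 16/5.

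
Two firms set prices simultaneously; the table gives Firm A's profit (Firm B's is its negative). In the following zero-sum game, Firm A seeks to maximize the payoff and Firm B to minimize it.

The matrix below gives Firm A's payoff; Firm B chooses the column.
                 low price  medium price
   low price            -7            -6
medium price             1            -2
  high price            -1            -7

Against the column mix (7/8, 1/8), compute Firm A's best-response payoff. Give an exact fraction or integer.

5/8

low price: (-7)·(7/8) + (-6)·(1/8) = -55/8.
medium price: (1)·(7/8) + (-2)·(1/8) = 5/8.
high price: (-1)·(7/8) + (-7)·(1/8) = -7/4.
The best pure response is medium price with expected payoff 5/8.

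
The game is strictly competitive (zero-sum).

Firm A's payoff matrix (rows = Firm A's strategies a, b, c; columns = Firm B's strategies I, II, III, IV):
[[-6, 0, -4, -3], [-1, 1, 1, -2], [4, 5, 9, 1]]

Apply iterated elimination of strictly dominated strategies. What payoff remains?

1

Row b is strictly dominated by row c (4>-1, 5>1, 9>1, 1>-2); eliminate b.
Column II is strictly dominated by I for Firm B (-6<0, 4<5); eliminate II.
Column III is strictly dominated by I for Firm B (-6<-4, 4<9); eliminate III.
Row a is strictly dominated by row c (4>-6, 1>-3); eliminate a.
Column I is strictly dominated by IV for Firm B (1<4); eliminate I.
Only (c, IV) remains, with payoff 1.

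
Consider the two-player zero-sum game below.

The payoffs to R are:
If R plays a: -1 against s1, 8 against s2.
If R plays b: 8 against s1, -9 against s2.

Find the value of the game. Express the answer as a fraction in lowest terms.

55/26

Row minima are -1 and -9, so R's maximin is -1; column maxima are 8 and 8, so C's minimax is 8. These differ, so the equilibrium is in mixed strategies.
Let R play a with probability p. C is indifferent when −p + 8(1−p) = 8p − 9(1−p), giving p = 17/26.
Let C play s1 with probability q. R is indifferent when −q + 8(1−q) = 8q − 9(1−q), giving q = 17/26.
The value is -1·(17/26) + (8)·(9/26) = 55/26.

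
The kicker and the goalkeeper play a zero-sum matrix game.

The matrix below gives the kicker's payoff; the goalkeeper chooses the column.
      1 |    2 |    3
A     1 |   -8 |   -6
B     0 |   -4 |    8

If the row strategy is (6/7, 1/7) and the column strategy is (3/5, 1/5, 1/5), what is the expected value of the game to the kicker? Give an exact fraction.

-62/35

Against (3/5, 1/5, 1/5), each row's expected payoff is A: -11/5; B: 4/5.
Taking the (6/7, 1/7)-weighted average: (6/7)·(-11/5) + (1/7)·(4/5) = -62/35.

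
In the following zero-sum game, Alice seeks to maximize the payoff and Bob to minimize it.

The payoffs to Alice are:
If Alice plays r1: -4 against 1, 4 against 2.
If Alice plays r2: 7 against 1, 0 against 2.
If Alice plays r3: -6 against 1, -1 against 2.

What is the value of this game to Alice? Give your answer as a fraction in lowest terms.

Row r3 is strictly dominated by row r1, so Alice never plays it.
The remaining 2×2 game on (r1, r2) × (1, 2) has no saddle point. Let Alice play r1 with probability p; indifference gives −4p + 7(1−p) = 4p, so p = 7/15.
Similarly Bob's optimal q on 1 is 4/15, and the value is -4·(4/15) + (4)·(11/15) = 28/15.

28/15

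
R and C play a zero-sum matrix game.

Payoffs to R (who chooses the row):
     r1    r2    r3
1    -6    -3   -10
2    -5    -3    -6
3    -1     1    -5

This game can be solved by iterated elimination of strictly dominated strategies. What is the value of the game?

Column r1 is strictly dominated by r3 for C (-10<-6, -6<-5, -5<-1); eliminate r1.
Column r2 is strictly dominated by r3 for C (-10<-3, -6<-3, -5<1); eliminate r2.
Row 2 is strictly dominated by row 3 (-5>-6); eliminate 2.
Row 1 is strictly dominated by row 3 (-5>-10); eliminate 1.
Only (3, r3) remains, with payoff -5.

-5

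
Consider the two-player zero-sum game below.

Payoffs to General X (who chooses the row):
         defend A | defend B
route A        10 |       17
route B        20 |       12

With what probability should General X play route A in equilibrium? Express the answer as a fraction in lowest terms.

8/15

Row minima are 10 and 12, so General X's maximin is 12; column maxima are 20 and 17, so General Y's minimax is 17. These differ, so the equilibrium is in mixed strategies.
Let General X play route A with probability p. General Y is indifferent when 10p + 20(1−p) = 17p + 12(1−p), giving p = 8/15.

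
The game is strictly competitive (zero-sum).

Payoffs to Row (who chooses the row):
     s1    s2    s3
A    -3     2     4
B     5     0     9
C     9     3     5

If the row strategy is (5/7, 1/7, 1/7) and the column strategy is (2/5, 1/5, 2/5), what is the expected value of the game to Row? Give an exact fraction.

Against (2/5, 1/5, 2/5), each row's expected payoff is A: 4/5; B: 28/5; C: 31/5.
Taking the (5/7, 1/7, 1/7)-weighted average: (5/7)·(4/5) + (1/7)·(28/5) + (1/7)·(31/5) = 79/35.

79/35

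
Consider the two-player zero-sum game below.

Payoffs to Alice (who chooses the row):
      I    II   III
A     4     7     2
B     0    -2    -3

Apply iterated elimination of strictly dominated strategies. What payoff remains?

Row B is strictly dominated by row A (4>0, 7>-2, 2>-3); eliminate B.
Column I is strictly dominated by III for Bob (2<4); eliminate I.
Column II is strictly dominated by III for Bob (2<7); eliminate II.
Only (A, III) remains, with payoff 2.

2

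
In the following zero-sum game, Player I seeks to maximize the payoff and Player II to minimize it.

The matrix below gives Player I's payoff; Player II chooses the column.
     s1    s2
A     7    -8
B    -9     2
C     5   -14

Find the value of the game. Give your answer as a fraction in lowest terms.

-29/13

Row C is strictly dominated by row A, so Player I never plays it.
The remaining 2×2 game on (A, B) × (s1, s2) has no saddle point. Let Player I play A with probability p; indifference gives 7p − 9(1−p) = −8p + 2(1−p), so p = 11/26.
Similarly Player II's optimal q on s1 is 5/13, and the value is 7·(5/13) + (-8)·(8/13) = -29/13.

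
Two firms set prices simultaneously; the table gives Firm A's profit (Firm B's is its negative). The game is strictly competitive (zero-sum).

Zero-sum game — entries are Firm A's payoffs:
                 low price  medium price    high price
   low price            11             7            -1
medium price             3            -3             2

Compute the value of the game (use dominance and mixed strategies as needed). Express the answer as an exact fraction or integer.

11/13

Column low price is strictly dominated by medium price for Firm B (it gives Firm A more in every row).
The remaining 2×2 game on (low price, medium price) × (medium price, high price) has no saddle point. Let Firm A play low price with probability p; indifference gives 7p − 3(1−p) = −p + 2(1−p), so p = 5/13.
Similarly Firm B's optimal q on medium price is 3/13, and the value is 7·(3/13) + (-1)·(10/13) = 11/13.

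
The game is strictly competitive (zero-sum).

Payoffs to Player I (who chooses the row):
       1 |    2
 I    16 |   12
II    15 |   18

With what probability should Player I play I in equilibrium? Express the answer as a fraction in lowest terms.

3/7

Row minima are 12 and 15, so Player I's maximin is 15; column maxima are 16 and 18, so Player II's minimax is 16. These differ, so the equilibrium is in mixed strategies.
Let Player I play I with probability p. Player II is indifferent when 16p + 15(1−p) = 12p + 18(1−p), giving p = 3/7.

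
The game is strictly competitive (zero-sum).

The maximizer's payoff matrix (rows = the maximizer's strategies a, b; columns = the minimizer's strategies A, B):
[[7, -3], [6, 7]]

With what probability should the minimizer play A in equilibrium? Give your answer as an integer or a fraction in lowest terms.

10/11

Row minima are -3 and 6, so the maximizer's maximin is 6; column maxima are 7 and 7, so the minimizer's minimax is 7. These differ, so the equilibrium is in mixed strategies.
Let the minimizer play A with probability q. The maximizer is indifferent when 7q − 3(1−q) = 6q + 7(1−q), giving q = 10/11.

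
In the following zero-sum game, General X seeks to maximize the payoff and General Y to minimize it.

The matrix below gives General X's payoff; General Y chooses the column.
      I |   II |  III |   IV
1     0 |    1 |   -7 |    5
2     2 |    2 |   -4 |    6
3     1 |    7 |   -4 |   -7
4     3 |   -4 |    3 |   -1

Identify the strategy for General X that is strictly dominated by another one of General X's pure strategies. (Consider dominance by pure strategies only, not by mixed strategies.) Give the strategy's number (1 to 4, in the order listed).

Compare 1 with 2: 2 > 0, 2 > 1, -4 > -7, 6 > 5.
So 2 strictly dominates 1 for General X; 1 is strictly dominated.

1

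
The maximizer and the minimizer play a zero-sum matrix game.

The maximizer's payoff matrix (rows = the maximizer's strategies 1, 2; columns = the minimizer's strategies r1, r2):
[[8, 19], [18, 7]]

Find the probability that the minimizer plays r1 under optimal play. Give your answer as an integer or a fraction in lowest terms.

6/11

Row minima are 8 and 7, so the maximizer's maximin is 8; column maxima are 18 and 19, so the minimizer's minimax is 18. These differ, so the equilibrium is in mixed strategies.
Let the minimizer play r1 with probability q. The maximizer is indifferent when 8q + 19(1−q) = 18q + 7(1−q), giving q = 6/11.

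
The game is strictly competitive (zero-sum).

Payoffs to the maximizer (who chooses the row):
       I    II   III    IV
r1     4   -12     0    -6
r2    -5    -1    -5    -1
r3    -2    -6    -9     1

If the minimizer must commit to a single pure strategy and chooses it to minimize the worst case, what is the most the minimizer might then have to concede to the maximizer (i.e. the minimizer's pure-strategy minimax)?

-1

The worst case (largest entry) in each column is I: 4, II: -1, III: 0, IV: 1.
The best (smallest) of these is -1.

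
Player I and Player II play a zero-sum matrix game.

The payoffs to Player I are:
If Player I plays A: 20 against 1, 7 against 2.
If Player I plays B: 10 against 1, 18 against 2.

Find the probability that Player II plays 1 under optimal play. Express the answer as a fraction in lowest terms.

Row minima are 7 and 10, so Player I's maximin is 10; column maxima are 20 and 18, so Player II's minimax is 18. These differ, so the equilibrium is in mixed strategies.
Let Player II play 1 with probability q. Player I is indifferent when 20q + 7(1−q) = 10q + 18(1−q), giving q = 11/21.

11/21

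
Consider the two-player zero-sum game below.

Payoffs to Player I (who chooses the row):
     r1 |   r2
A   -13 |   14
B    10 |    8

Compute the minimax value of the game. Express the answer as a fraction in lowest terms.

Row minima are -13 and 8, so Player I's maximin is 8; column maxima are 10 and 14, so Player II's minimax is 10. These differ, so the equilibrium is in mixed strategies.
Let Player I play A with probability p. Player II is indifferent when −13p + 10(1−p) = 14p + 8(1−p), giving p = 2/29.
Let Player II play r1 with probability q. Player I is indifferent when −13q + 14(1−q) = 10q + 8(1−q), giving q = 6/29.
The value is -13·(6/29) + (14)·(23/29) = 244/29.

244/29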